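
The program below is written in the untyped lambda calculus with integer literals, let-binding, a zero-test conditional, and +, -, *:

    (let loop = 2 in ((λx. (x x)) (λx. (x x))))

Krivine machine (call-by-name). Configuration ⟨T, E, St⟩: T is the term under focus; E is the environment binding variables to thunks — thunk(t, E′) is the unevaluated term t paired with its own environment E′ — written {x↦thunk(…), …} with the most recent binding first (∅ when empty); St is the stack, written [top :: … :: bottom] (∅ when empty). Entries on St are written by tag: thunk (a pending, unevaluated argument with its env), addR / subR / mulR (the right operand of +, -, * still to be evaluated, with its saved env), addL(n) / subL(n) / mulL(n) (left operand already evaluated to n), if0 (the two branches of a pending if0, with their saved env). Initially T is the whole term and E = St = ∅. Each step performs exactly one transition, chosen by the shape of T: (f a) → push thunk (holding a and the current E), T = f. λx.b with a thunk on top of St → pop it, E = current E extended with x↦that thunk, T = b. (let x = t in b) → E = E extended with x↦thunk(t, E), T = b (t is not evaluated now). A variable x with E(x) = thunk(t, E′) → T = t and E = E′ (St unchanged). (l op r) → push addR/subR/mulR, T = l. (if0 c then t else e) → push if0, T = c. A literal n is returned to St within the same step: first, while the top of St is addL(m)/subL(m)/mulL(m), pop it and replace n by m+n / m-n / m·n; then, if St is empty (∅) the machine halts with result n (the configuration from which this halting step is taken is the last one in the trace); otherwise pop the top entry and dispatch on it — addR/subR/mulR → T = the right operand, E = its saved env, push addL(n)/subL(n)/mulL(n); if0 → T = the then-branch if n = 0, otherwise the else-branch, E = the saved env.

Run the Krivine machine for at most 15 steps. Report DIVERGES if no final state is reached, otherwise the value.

step 0: ⟨T=(let loop = 2 in ((λx. (x x)) (λx. (x x)))); E=∅; St=∅⟩
step 1: ⟨T=((λx. (x x)) (λx. (x x))); E={loop↦thunk(2, ∅)}; St=∅⟩
step 2: ⟨T=(λx. (x x)); E={loop↦thunk(2, ∅)}; St=[thunk]⟩
step 3: ⟨T=(x x); E={x↦thunk((λx. (x x)), {loop↦thunk(2, ∅)}), loop↦thunk(2, ∅)}; St=∅⟩
step 4: ⟨T=x; E={x↦thunk((λx. (x x)), {loop↦thunk(2, ∅)}), loop↦thunk(2, ∅)}; St=[thunk]⟩
step 5: ⟨T=(λx. (x x)); E={loop↦thunk(2, ∅)}; St=[thunk]⟩
step 6: ⟨T=(x x); E={x↦thunk(x, {x↦thunk((λx. (x x)), {loop↦thunk(2, ∅)}), loop↦thunk(2, ∅)}), loop↦thunk(2, ∅)}; St=∅⟩
step 7: ⟨T=x; E={x↦thunk(x, {x↦thunk((λx. (x x)), {loop↦thunk(2, ∅)}), loop↦thunk(2, ∅)}), loop↦thunk(2, ∅)}; St=[thunk]⟩
step 8: ⟨T=x; E={x↦thunk((λx. (x x)), {loop↦thunk(2, ∅)}), loop↦thunk(2, ∅)}; St=[thunk]⟩
step 9: ⟨T=(λx. (x x)); E={loop↦thunk(2, ∅)}; St=[thunk]⟩
step 10: ⟨T=(x x); E={x↦thunk(x, {x↦thunk(x, {x↦thunk((λx. (x x)), {loop↦thunk(2, ∅)}), loop↦thunk(2, ∅)}), loop↦thunk(2, ∅)}), loop↦thunk(2, ∅)}; St=∅⟩
step 11: ⟨T=x; E={x↦thunk(x, {x↦thunk(x, {x↦thunk((λx. (x x)), {loop↦thunk(2, ∅)}), loop↦thunk(2, ∅)}), loop↦thunk(2, ∅)}), loop↦thunk(2, ∅)}; St=[thunk]⟩
step 12: ⟨T=x; E={x↦thunk(x, {x↦thunk((λx. (x x)), {loop↦thunk(2, ∅)}), loop↦thunk(2, ∅)}), loop↦thunk(2, ∅)}; St=[thunk]⟩
step 13: ⟨T=x; E={x↦thunk((λx. (x x)), {loop↦thunk(2, ∅)}), loop↦thunk(2, ∅)}; St=[thunk]⟩
step 14: ⟨T=(λx. (x x)); E={loop↦thunk(2, ∅)}; St=[thunk]⟩
step 15: ⟨T=(x x); E={x↦thunk(x, {x↦thunk(x, {x↦thunk(x, {x↦thunk((λx. (x x)), {loop↦thunk(2, ∅)}), loop↦thunk(2, ∅)}), loop↦thunk(2, ∅)}), loop↦thunk(2, ∅)}), loop↦thunk(2, ∅)}; St=∅⟩
→ 15 transitions taken and the configuration is still not final: no result within 15 steps

Answer: DIVERGES (no final state within 15 steps)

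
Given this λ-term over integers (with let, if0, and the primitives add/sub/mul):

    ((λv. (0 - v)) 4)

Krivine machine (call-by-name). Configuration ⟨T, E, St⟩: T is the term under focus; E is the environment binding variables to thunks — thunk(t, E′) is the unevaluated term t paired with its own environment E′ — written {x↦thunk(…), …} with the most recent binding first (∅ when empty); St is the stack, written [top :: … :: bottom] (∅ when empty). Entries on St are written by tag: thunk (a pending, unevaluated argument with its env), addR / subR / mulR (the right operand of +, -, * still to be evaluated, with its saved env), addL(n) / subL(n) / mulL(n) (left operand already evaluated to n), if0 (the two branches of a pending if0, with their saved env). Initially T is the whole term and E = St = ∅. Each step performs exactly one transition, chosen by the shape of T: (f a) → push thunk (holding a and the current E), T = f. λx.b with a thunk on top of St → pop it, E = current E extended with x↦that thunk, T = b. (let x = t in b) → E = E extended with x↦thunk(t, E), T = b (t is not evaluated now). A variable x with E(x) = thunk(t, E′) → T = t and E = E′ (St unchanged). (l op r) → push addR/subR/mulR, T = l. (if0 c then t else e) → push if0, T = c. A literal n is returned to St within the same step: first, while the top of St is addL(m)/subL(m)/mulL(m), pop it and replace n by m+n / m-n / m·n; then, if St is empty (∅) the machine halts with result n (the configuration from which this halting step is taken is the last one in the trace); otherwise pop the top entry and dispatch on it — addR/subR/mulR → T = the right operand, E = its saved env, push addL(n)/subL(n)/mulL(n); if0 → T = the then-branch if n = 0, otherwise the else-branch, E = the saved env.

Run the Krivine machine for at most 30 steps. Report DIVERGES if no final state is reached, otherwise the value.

Answer: -4

Machine steps:
[0] <T=((λv. (0 - v)) 4), E=∅, St=∅>
[1] <T=(λv. (0 - v)), E=∅, St=[thunk]>
[2] <T=(0 - v), E={v↦thunk(4, ∅)}, St=∅>
[3] <T=0, E={v↦thunk(4, ∅)}, St=[subR]>
[4] <T=v, E={v↦thunk(4, ∅)}, St=[subL(0)]>
[5] <T=4, E=∅, St=[subL(0)]>
→ final value -4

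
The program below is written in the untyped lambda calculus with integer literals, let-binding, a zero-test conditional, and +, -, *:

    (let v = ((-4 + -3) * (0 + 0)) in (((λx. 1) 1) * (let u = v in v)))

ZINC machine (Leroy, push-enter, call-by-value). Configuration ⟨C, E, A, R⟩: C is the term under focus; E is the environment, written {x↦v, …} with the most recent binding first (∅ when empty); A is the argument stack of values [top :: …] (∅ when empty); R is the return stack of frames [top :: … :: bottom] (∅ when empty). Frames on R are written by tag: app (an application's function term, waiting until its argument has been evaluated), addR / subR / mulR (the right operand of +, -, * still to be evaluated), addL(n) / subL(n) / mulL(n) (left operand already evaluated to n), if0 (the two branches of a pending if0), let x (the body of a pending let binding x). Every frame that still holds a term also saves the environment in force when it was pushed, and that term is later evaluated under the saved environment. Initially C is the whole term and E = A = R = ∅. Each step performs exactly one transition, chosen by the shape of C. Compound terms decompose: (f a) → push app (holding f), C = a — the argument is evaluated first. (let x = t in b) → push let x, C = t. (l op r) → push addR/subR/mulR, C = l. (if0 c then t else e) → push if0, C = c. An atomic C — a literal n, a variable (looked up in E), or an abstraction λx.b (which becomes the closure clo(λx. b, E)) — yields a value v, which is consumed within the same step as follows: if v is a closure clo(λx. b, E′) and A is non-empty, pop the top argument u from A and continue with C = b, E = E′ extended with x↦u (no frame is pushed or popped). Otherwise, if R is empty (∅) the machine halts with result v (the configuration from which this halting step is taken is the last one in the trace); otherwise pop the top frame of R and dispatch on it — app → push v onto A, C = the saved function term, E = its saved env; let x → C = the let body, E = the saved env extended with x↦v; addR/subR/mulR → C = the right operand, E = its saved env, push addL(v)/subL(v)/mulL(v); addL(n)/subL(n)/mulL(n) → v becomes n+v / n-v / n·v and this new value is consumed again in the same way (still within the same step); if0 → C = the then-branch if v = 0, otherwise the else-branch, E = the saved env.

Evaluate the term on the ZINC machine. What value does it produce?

Answer: 0

Derivation:
[0] [C=(let v = ((-4 + -3) * (0 + 0)) in (((λx. 1) 1) * (let u = v in v))) | E=∅ | A=∅ | R=∅]
[1] [C=((-4 + -3) * (0 + 0)) | E=∅ | A=∅ | R=[let v]]
[2] [C=(-4 + -3) | E=∅ | A=∅ | R=[mulR :: let v]]
[3] [C=-4 | E=∅ | A=∅ | R=[addR :: mulR :: let v]]
[4] [C=-3 | E=∅ | A=∅ | R=[addL(-4) :: mulR :: let v]]
[5] [C=(0 + 0) | E=∅ | A=∅ | R=[mulL(-7) :: let v]]
[6] [C=0 | E=∅ | A=∅ | R=[addR :: mulL(-7) :: let v]]
[7] [C=0 | E=∅ | A=∅ | R=[addL(0) :: mulL(-7) :: let v]]
[8] [C=(((λx. 1) 1) * (let u = v in v)) | E={v↦0} | A=∅ | R=∅]
[9] [C=((λx. 1) 1) | E={v↦0} | A=∅ | R=[mulR]]
[10] [C=1 | E={v↦0} | A=∅ | R=[app :: mulR]]
[11] [C=(λx. 1) | E={v↦0} | A=[1] | R=[mulR]]
[12] [C=1 | E={x↦1, v↦0} | A=∅ | R=[mulR]]
[13] [C=(let u = v in v) | E={v↦0} | A=∅ | R=[mulL(1)]]
[14] [C=v | E={v↦0} | A=∅ | R=[let u :: mulL(1)]]
[15] [C=v | E={u↦0, v↦0} | A=∅ | R=[mulL(1)]]
→ final value 0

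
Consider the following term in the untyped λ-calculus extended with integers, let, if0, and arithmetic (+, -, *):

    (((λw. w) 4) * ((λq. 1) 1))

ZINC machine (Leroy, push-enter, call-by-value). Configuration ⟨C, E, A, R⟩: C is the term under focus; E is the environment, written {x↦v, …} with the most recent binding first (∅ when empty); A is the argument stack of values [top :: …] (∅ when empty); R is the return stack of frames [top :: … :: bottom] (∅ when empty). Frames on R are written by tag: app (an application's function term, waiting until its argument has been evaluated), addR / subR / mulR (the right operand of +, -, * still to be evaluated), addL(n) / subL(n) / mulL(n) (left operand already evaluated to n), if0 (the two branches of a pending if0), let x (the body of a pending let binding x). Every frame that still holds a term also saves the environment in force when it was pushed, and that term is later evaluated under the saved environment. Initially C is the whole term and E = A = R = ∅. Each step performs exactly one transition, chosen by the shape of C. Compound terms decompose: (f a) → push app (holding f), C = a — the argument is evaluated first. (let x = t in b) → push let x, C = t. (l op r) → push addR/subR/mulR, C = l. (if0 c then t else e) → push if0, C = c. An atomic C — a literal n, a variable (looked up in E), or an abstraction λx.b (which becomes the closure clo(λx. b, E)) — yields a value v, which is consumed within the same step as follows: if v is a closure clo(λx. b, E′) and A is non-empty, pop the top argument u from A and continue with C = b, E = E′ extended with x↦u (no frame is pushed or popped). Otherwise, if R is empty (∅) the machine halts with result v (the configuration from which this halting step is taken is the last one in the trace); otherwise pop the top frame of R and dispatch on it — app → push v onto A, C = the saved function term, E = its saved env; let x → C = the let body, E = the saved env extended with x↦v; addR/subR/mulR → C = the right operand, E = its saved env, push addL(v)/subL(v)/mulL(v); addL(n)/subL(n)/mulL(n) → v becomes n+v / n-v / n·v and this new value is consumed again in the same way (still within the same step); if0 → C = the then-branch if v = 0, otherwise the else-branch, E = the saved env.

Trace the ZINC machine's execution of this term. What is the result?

t=0: [C=(((λw. w) 4) * ((λq. 1) 1)) | E=∅ | A=∅ | R=∅]
t=1: [C=((λw. w) 4) | E=∅ | A=∅ | R=[mulR]]
t=2: [C=4 | E=∅ | A=∅ | R=[app :: mulR]]
t=3: [C=(λw. w) | E=∅ | A=[4] | R=[mulR]]
t=4: [C=w | E={w↦4} | A=∅ | R=[mulR]]
t=5: [C=((λq. 1) 1) | E=∅ | A=∅ | R=[mulL(4)]]
t=6: [C=1 | E=∅ | A=∅ | R=[app :: mulL(4)]]
t=7: [C=(λq. 1) | E=∅ | A=[1] | R=[mulL(4)]]
t=8: [C=1 | E={q↦1} | A=∅ | R=[mulL(4)]]
→ final value 4

Answer: 4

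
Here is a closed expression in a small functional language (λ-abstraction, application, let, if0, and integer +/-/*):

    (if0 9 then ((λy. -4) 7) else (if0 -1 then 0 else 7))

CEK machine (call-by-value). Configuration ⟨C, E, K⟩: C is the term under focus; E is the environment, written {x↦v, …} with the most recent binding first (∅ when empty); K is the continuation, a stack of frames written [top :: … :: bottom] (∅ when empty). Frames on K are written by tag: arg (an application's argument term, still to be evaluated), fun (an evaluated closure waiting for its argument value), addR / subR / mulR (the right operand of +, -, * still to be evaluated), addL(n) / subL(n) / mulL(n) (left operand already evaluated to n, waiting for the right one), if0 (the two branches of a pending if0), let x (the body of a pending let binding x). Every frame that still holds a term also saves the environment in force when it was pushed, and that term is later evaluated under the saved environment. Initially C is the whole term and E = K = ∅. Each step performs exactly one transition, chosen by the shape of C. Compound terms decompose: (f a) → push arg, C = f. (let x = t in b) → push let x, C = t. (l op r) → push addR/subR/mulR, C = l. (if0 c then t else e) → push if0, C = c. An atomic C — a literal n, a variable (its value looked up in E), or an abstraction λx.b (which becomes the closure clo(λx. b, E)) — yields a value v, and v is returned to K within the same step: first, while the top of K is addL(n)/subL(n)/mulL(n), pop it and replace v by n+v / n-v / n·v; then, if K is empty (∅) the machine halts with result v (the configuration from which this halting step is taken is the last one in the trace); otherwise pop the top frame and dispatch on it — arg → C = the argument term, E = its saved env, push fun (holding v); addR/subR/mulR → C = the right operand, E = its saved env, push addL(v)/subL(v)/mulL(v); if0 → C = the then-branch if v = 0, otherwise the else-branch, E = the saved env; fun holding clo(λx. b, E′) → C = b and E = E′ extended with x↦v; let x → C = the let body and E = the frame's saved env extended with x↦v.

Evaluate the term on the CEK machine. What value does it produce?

Answer: 7

Derivation:
0. ⟨C=(if0 9 then ((λy. -4) 7) else (if0 -1 then 0 else 7)); E=∅; K=∅⟩
1. ⟨C=9; E=∅; K=[if0]⟩
2. ⟨C=(if0 -1 then 0 else 7); E=∅; K=∅⟩
3. ⟨C=-1; E=∅; K=[if0]⟩
4. ⟨C=7; E=∅; K=∅⟩
→ final value 7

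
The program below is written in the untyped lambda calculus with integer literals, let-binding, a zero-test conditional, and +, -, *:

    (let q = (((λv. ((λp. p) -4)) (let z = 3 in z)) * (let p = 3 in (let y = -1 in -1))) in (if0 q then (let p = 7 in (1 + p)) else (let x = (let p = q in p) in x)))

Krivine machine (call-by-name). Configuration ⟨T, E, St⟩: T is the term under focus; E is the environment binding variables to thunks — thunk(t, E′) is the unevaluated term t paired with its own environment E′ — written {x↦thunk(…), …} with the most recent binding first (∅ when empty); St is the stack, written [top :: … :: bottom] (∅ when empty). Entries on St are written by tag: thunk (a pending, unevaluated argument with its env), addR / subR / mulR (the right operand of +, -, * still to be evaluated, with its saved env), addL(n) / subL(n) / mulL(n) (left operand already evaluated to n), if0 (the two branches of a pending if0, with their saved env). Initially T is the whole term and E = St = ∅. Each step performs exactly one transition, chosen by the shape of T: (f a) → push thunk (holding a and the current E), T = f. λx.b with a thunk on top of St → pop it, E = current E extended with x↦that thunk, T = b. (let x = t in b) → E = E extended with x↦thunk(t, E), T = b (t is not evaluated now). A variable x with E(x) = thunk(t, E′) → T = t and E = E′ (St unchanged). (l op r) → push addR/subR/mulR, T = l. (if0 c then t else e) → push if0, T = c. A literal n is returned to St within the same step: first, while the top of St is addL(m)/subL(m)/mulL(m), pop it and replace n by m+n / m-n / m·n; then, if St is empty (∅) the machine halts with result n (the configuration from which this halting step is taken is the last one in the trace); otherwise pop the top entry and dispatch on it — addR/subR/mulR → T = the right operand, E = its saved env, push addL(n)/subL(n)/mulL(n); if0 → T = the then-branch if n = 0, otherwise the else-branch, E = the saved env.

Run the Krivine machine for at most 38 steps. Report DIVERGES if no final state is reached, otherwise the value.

0. [T=(let q = (((λv. ((λp. p) -4)) (let z = 3 in z)) * (let p = 3 in (let y = -1 in -1))) in (if0 q then (let p = 7 in (1 + p)) else (let x = (let p = q in p) in x))) | E=∅ | St=∅]
1. [T=(if0 q then (let p = 7 in (1 + p)) else (let x = (let p = q in p) in x)) | E={q↦thunk((((λv. ((λp. p) -4)) (let z = 3 in z)) * (let p = 3 in (let y = -1 in -1))), ∅)} | St=∅]
2. [T=q | E={q↦thunk((((λv. ((λp. p) -4)) (let z = 3 in z)) * (let p = 3 in (let y = -1 in -1))), ∅)} | St=[if0]]
3. [T=(((λv. ((λp. p) -4)) (let z = 3 in z)) * (let p = 3 in (let y = -1 in -1))) | E=∅ | St=[if0]]
4. [T=((λv. ((λp. p) -4)) (let z = 3 in z)) | E=∅ | St=[mulR :: if0]]
5. [T=(λv. ((λp. p) -4)) | E=∅ | St=[thunk :: mulR :: if0]]
6. [T=((λp. p) -4) | E={v↦thunk((let z = 3 in z), ∅)} | St=[mulR :: if0]]
7. [T=(λp. p) | E={v↦thunk((let z = 3 in z), ∅)} | St=[thunk :: mulR :: if0]]
8. [T=p | E={p↦thunk(-4, {v↦thunk((let z = 3 in z), ∅)}), v↦thunk((let z = 3 in z), ∅)} | St=[mulR :: if0]]
9. [T=-4 | E={v↦thunk((let z = 3 in z), ∅)} | St=[mulR :: if0]]
10. [T=(let p = 3 in (let y = -1 in -1)) | E=∅ | St=[mulL(-4) :: if0]]
11. [T=(let y = -1 in -1) | E={p↦thunk(3, ∅)} | St=[mulL(-4) :: if0]]
12. [T=-1 | E={y↦thunk(-1, {p↦thunk(3, ∅)}), p↦thunk(3, ∅)} | St=[mulL(-4) :: if0]]
13. [T=(let x = (let p = q in p) in x) | E={q↦thunk((((λv. ((λp. p) -4)) (let z = 3 in z)) * (let p = 3 in (let y = -1 in -1))), ∅)} | St=∅]
14. [T=x | E={x↦thunk((let p = q in p), {q↦thunk((((λv. ((λp. p) -4)) (let z = 3 in z)) * (let p = 3 in (let y = -1 in -1))), ∅)}), q↦thunk((((λv. ((λp. p) -4)) (let z = 3 in z)) * (let p = 3 in (let y = -1 in -1))), ∅)} | St=∅]
15. [T=(let p = q in p) | E={q↦thunk((((λv. ((λp. p) -4)) (let z = 3 in z)) * (let p = 3 in (let y = -1 in -1))), ∅)} | St=∅]
16. [T=p | E={p↦thunk(q, {q↦thunk((((λv. ((λp. p) -4)) (let z = 3 in z)) * (let p = 3 in (let y = -1 in -1))), ∅)}), q↦thunk((((λv. ((λp. p) -4)) (let z = 3 in z)) * (let p = 3 in (let y = -1 in -1))), ∅)} | St=∅]
17. [T=q | E={q↦thunk((((λv. ((λp. p) -4)) (let z = 3 in z)) * (let p = 3 in (let y = -1 in -1))), ∅)} | St=∅]
18. [T=(((λv. ((λp. p) -4)) (let z = 3 in z)) * (let p = 3 in (let y = -1 in -1))) | E=∅ | St=∅]
19. [T=((λv. ((λp. p) -4)) (let z = 3 in z)) | E=∅ | St=[mulR]]
20. [T=(λv. ((λp. p) -4)) | E=∅ | St=[thunk :: mulR]]
21. [T=((λp. p) -4) | E={v↦thunk((let z = 3 in z), ∅)} | St=[mulR]]
22. [T=(λp. p) | E={v↦thunk((let z = 3 in z), ∅)} | St=[thunk :: mulR]]
23. [T=p | E={p↦thunk(-4, {v↦thunk((let z = 3 in z), ∅)}), v↦thunk((let z = 3 in z), ∅)} | St=[mulR]]
24. [T=-4 | E={v↦thunk((let z = 3 in z), ∅)} | St=[mulR]]
25. [T=(let p = 3 in (let y = -1 in -1)) | E=∅ | St=[mulL(-4)]]
26. [T=(let y = -1 in -1) | E={p↦thunk(3, ∅)} | St=[mulL(-4)]]
27. [T=-1 | E={y↦thunk(-1, {p↦thunk(3, ∅)}), p↦thunk(3, ∅)} | St=[mulL(-4)]]
→ final value 4

Answer: 4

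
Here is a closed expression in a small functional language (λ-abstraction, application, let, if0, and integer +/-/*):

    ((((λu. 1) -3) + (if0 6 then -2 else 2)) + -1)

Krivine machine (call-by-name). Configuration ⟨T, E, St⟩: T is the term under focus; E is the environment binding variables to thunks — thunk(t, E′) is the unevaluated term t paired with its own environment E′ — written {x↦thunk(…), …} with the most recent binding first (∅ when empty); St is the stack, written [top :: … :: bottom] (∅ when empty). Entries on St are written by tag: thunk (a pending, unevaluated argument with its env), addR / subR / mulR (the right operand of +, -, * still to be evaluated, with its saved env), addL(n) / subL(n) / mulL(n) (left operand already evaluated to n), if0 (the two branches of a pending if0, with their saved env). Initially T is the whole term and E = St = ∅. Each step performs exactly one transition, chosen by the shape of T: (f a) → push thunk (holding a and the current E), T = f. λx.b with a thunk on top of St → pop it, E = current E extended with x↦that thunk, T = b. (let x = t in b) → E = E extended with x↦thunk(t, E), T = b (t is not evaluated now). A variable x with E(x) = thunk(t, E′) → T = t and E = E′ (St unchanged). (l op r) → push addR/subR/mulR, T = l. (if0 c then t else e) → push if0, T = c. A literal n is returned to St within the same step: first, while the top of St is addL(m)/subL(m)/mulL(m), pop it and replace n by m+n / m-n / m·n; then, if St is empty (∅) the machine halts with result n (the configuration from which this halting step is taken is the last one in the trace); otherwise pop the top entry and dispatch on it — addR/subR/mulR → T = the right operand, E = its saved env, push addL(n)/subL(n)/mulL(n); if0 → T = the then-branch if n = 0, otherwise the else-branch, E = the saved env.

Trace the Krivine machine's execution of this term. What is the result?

[0] ⟨T=((((λu. 1) -3) + (if0 6 then -2 else 2)) + -1); E=∅; St=∅⟩
[1] ⟨T=(((λu. 1) -3) + (if0 6 then -2 else 2)); E=∅; St=[addR]⟩
[2] ⟨T=((λu. 1) -3); E=∅; St=[addR :: addR]⟩
[3] ⟨T=(λu. 1); E=∅; St=[thunk :: addR :: addR]⟩
[4] ⟨T=1; E={u↦thunk(-3, ∅)}; St=[addR :: addR]⟩
[5] ⟨T=(if0 6 then -2 else 2); E=∅; St=[addL(1) :: addR]⟩
[6] ⟨T=6; E=∅; St=[if0 :: addL(1) :: addR]⟩
[7] ⟨T=2; E=∅; St=[addL(1) :: addR]⟩
[8] ⟨T=-1; E=∅; St=[addL(3)]⟩
→ final value 2

Answer: 2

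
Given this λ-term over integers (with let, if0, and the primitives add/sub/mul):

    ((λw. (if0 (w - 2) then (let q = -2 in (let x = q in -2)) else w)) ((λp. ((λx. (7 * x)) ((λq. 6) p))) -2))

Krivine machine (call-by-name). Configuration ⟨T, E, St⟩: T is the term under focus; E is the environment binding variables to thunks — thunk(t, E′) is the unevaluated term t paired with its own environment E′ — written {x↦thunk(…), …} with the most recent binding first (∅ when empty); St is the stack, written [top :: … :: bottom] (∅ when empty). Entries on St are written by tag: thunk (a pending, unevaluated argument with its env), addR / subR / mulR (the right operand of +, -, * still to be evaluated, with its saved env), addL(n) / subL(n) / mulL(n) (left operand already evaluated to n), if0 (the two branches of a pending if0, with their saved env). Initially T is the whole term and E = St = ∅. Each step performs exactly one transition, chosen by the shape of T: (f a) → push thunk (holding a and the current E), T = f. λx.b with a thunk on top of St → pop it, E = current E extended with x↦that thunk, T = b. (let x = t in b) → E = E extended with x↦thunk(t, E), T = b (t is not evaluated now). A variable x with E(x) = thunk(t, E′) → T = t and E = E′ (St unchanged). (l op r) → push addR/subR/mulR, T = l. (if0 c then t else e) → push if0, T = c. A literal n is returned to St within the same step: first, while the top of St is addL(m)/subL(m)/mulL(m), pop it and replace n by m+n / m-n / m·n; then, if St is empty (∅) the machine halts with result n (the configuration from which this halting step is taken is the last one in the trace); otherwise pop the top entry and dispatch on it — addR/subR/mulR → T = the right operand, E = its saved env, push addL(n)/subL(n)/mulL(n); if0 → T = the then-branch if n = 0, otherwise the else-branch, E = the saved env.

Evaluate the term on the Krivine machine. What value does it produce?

Answer: 42

Derivation:
step 0: <T=((λw. (if0 (w - 2) then (let q = -2 in (let x = q in -2)) else w)) ((λp. ((λx. (7 * x)) ((λq. 6) p))) -2)), E=∅, St=∅>
step 1: <T=(λw. (if0 (w - 2) then (let q = -2 in (let x = q in -2)) else w)), E=∅, St=[thunk]>
step 2: <T=(if0 (w - 2) then (let q = -2 in (let x = q in -2)) else w), E={w↦thunk(((λp. ((λx. (7 * x)) ((λq. 6) p))) -2), ∅)}, St=∅>
step 3: <T=(w - 2), E={w↦thunk(((λp. ((λx. (7 * x)) ((λq. 6) p))) -2), ∅)}, St=[if0]>
step 4: <T=w, E={w↦thunk(((λp. ((λx. (7 * x)) ((λq. 6) p))) -2), ∅)}, St=[subR :: if0]>
step 5: <T=((λp. ((λx. (7 * x)) ((λq. 6) p))) -2), E=∅, St=[subR :: if0]>
step 6: <T=(λp. ((λx. (7 * x)) ((λq. 6) p))), E=∅, St=[thunk :: subR :: if0]>
step 7: <T=((λx. (7 * x)) ((λq. 6) p)), E={p↦thunk(-2, ∅)}, St=[subR :: if0]>
step 8: <T=(λx. (7 * x)), E={p↦thunk(-2, ∅)}, St=[thunk :: subR :: if0]>
step 9: <T=(7 * x), E={x↦thunk(((λq. 6) p), {p↦thunk(-2, ∅)}), p↦thunk(-2, ∅)}, St=[subR :: if0]>
step 10: <T=7, E={x↦thunk(((λq. 6) p), {p↦thunk(-2, ∅)}), p↦thunk(-2, ∅)}, St=[mulR :: subR :: if0]>
step 11: <T=x, E={x↦thunk(((λq. 6) p), {p↦thunk(-2, ∅)}), p↦thunk(-2, ∅)}, St=[mulL(7) :: subR :: if0]>
step 12: <T=((λq. 6) p), E={p↦thunk(-2, ∅)}, St=[mulL(7) :: subR :: if0]>
step 13: <T=(λq. 6), E={p↦thunk(-2, ∅)}, St=[thunk :: mulL(7) :: subR :: if0]>
step 14: <T=6, E={q↦thunk(p, {p↦thunk(-2, ∅)}), p↦thunk(-2, ∅)}, St=[mulL(7) :: subR :: if0]>
step 15: <T=2, E={w↦thunk(((λp. ((λx. (7 * x)) ((λq. 6) p))) -2), ∅)}, St=[subL(42) :: if0]>
step 16: <T=w, E={w↦thunk(((λp. ((λx. (7 * x)) ((λq. 6) p))) -2), ∅)}, St=∅>
step 17: <T=((λp. ((λx. (7 * x)) ((λq. 6) p))) -2), E=∅, St=∅>
step 18: <T=(λp. ((λx. (7 * x)) ((λq. 6) p))), E=∅, St=[thunk]>
step 19: <T=((λx. (7 * x)) ((λq. 6) p)), E={p↦thunk(-2, ∅)}, St=∅>
step 20: <T=(λx. (7 * x)), E={p↦thunk(-2, ∅)}, St=[thunk]>
step 21: <T=(7 * x), E={x↦thunk(((λq. 6) p), {p↦thunk(-2, ∅)}), p↦thunk(-2, ∅)}, St=∅>
step 22: <T=7, E={x↦thunk(((λq. 6) p), {p↦thunk(-2, ∅)}), p↦thunk(-2, ∅)}, St=[mulR]>
step 23: <T=x, E={x↦thunk(((λq. 6) p), {p↦thunk(-2, ∅)}), p↦thunk(-2, ∅)}, St=[mulL(7)]>
step 24: <T=((λq. 6) p), E={p↦thunk(-2, ∅)}, St=[mulL(7)]>
step 25: <T=(λq. 6), E={p↦thunk(-2, ∅)}, St=[thunk :: mulL(7)]>
step 26: <T=6, E={q↦thunk(p, {p↦thunk(-2, ∅)}), p↦thunk(-2, ∅)}, St=[mulL(7)]>
→ final value 42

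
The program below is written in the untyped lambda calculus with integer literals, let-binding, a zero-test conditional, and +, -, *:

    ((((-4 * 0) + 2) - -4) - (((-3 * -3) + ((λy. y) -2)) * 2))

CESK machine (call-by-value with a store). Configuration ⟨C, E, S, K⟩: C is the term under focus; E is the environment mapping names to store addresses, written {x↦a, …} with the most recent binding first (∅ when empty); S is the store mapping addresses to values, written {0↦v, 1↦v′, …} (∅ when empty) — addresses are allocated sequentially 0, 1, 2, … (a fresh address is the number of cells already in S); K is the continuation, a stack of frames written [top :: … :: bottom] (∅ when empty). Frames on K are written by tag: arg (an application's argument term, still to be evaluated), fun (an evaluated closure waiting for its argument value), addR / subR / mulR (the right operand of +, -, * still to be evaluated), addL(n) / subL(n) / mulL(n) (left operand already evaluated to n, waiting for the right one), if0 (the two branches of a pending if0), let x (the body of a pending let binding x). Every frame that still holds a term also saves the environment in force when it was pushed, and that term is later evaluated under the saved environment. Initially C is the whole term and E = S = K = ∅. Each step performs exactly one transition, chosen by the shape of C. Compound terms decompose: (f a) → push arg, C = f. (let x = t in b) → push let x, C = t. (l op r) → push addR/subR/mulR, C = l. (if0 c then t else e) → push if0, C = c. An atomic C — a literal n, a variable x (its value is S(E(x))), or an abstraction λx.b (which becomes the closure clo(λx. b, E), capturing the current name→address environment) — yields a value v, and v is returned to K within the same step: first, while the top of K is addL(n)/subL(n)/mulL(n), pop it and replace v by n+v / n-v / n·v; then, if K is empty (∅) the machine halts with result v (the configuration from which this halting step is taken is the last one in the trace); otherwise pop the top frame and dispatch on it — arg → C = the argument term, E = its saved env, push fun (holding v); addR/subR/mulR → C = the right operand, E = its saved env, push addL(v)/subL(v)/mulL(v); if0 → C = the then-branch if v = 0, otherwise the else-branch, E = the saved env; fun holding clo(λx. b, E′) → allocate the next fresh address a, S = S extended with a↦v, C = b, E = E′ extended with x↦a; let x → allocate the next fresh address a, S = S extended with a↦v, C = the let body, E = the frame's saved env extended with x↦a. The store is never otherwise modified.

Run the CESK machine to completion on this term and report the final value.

[0] [C=((((-4 * 0) + 2) - -4) - (((-3 * -3) + ((λy. y) -2)) * 2)) | E=∅ | S=∅ | K=∅]
[1] [C=(((-4 * 0) + 2) - -4) | E=∅ | S=∅ | K=[subR]]
[2] [C=((-4 * 0) + 2) | E=∅ | S=∅ | K=[subR :: subR]]
[3] [C=(-4 * 0) | E=∅ | S=∅ | K=[addR :: subR :: subR]]
[4] [C=-4 | E=∅ | S=∅ | K=[mulR :: addR :: subR :: subR]]
[5] [C=0 | E=∅ | S=∅ | K=[mulL(-4) :: addR :: subR :: subR]]
[6] [C=2 | E=∅ | S=∅ | K=[addL(0) :: subR :: subR]]
[7] [C=-4 | E=∅ | S=∅ | K=[subL(2) :: subR]]
[8] [C=(((-3 * -3) + ((λy. y) -2)) * 2) | E=∅ | S=∅ | K=[subL(6)]]
[9] [C=((-3 * -3) + ((λy. y) -2)) | E=∅ | S=∅ | K=[mulR :: subL(6)]]
[10] [C=(-3 * -3) | E=∅ | S=∅ | K=[addR :: mulR :: subL(6)]]
[11] [C=-3 | E=∅ | S=∅ | K=[mulR :: addR :: mulR :: subL(6)]]
[12] [C=-3 | E=∅ | S=∅ | K=[mulL(-3) :: addR :: mulR :: subL(6)]]
[13] [C=((λy. y) -2) | E=∅ | S=∅ | K=[addL(9) :: mulR :: subL(6)]]
[14] [C=(λy. y) | E=∅ | S=∅ | K=[arg :: addL(9) :: mulR :: subL(6)]]
[15] [C=-2 | E=∅ | S=∅ | K=[fun :: addL(9) :: mulR :: subL(6)]]
[16] [C=y | E={y↦0} | S={0↦-2} | K=[addL(9) :: mulR :: subL(6)]]
[17] [C=2 | E=∅ | S={0↦-2} | K=[mulL(7) :: subL(6)]]
→ final value -8

Answer: -8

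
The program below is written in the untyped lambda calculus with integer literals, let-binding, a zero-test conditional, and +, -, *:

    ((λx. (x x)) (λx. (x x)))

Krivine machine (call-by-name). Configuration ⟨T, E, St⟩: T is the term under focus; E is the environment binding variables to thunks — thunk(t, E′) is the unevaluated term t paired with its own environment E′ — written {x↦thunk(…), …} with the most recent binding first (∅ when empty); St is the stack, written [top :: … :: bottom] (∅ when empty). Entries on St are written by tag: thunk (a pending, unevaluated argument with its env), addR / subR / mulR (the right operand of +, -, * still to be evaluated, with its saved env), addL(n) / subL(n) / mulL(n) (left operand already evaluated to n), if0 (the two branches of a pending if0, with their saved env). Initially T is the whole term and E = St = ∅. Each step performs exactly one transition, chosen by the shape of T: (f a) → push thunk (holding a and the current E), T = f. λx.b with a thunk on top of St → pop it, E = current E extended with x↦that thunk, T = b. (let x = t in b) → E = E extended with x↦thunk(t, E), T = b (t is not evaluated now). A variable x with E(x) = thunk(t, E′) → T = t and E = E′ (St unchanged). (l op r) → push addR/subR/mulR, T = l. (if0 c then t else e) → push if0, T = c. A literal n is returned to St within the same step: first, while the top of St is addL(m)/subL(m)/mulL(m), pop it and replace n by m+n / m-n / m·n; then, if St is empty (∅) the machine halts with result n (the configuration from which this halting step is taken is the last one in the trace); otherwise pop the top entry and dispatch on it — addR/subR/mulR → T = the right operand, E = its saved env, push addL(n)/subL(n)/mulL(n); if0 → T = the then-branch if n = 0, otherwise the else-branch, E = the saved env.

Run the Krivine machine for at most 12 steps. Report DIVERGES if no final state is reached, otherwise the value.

Answer: DIVERGES (no final state within 12 steps)

Execution trace:
0. <T=((λx. (x x)) (λx. (x x))), E=∅, St=∅>
1. <T=(λx. (x x)), E=∅, St=[thunk]>
2. <T=(x x), E={x↦thunk((λx. (x x)), ∅)}, St=∅>
3. <T=x, E={x↦thunk((λx. (x x)), ∅)}, St=[thunk]>
4. <T=(λx. (x x)), E=∅, St=[thunk]>
5. <T=(x x), E={x↦thunk(x, {x↦thunk((λx. (x x)), ∅)})}, St=∅>
6. <T=x, E={x↦thunk(x, {x↦thunk((λx. (x x)), ∅)})}, St=[thunk]>
7. <T=x, E={x↦thunk((λx. (x x)), ∅)}, St=[thunk]>
8. <T=(λx. (x x)), E=∅, St=[thunk]>
9. <T=(x x), E={x↦thunk(x, {x↦thunk(x, {x↦thunk((λx. (x x)), ∅)})})}, St=∅>
10. <T=x, E={x↦thunk(x, {x↦thunk(x, {x↦thunk((λx. (x x)), ∅)})})}, St=[thunk]>
11. <T=x, E={x↦thunk(x, {x↦thunk((λx. (x x)), ∅)})}, St=[thunk]>
12. <T=x, E={x↦thunk((λx. (x x)), ∅)}, St=[thunk]>
→ 12 transitions taken and the configuration is still not final: no result within 12 steps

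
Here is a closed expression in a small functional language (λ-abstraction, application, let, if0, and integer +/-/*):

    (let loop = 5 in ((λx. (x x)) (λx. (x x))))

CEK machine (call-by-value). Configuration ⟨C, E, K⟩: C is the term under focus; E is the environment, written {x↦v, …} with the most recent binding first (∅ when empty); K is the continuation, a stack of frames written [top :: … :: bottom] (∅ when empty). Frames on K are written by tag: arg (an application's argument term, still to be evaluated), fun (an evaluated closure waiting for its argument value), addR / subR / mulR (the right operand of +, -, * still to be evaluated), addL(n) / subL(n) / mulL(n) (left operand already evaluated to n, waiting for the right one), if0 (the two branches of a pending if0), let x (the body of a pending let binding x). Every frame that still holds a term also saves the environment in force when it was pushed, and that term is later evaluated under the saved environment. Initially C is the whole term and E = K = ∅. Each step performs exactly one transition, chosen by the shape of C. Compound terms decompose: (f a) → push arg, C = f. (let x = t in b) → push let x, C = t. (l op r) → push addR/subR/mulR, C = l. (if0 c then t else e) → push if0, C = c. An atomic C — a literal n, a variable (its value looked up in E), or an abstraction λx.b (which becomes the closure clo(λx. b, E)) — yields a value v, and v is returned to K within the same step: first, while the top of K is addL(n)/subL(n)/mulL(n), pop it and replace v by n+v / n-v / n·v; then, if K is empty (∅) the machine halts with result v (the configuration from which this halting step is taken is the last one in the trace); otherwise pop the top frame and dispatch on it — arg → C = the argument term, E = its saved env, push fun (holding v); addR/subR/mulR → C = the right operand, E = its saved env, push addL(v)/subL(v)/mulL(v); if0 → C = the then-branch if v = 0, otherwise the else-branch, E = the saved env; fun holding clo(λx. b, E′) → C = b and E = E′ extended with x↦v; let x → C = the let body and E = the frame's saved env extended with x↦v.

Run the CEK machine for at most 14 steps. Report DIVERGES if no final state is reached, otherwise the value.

Answer: DIVERGES (no final state within 14 steps)

Derivation:
[0] ⟨C=(let loop = 5 in ((λx. (x x)) (λx. (x x)))); E=∅; K=∅⟩
[1] ⟨C=5; E=∅; K=[let loop]⟩
[2] ⟨C=((λx. (x x)) (λx. (x x))); E={loop↦5}; K=∅⟩
[3] ⟨C=(λx. (x x)); E={loop↦5}; K=[arg]⟩
[4] ⟨C=(λx. (x x)); E={loop↦5}; K=[fun]⟩
[5] ⟨C=(x x); E={x↦clo(λx. (x x), {loop↦5}), loop↦5}; K=∅⟩
[6] ⟨C=x; E={x↦clo(λx. (x x), {loop↦5}), loop↦5}; K=[arg]⟩
[7] ⟨C=x; E={x↦clo(λx. (x x), {loop↦5}), loop↦5}; K=[fun]⟩
… configuration repeats with period 3 (steps 5–7 recur indefinitely) …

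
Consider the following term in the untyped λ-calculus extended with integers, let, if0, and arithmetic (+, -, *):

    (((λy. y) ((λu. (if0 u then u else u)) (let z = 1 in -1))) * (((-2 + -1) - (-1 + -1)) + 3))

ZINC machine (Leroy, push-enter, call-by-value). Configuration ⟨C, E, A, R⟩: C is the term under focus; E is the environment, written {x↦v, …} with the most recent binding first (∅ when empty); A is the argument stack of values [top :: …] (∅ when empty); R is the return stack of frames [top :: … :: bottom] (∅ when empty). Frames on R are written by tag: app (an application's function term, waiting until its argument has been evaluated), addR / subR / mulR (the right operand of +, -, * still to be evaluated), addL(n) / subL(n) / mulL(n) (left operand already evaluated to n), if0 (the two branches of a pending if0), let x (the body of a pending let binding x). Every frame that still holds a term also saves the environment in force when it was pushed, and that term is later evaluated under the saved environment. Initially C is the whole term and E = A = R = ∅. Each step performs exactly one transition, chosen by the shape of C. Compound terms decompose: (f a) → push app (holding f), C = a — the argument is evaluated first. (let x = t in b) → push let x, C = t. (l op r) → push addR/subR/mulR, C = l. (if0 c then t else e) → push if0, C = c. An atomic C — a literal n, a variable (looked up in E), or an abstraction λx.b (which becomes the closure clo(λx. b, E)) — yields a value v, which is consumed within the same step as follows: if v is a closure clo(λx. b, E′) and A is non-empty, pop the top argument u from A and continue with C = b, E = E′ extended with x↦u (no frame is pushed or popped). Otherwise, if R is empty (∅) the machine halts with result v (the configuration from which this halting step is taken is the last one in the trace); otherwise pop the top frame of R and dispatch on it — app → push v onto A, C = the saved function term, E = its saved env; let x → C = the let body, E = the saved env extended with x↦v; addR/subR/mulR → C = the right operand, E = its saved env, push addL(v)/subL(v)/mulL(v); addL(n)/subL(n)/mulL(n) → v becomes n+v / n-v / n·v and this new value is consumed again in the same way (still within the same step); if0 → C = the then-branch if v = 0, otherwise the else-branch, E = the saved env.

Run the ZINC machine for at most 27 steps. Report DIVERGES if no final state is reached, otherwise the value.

Answer: -2

Machine steps:
step 0: <C=(((λy. y) ((λu. (if0 u then u else u)) (let z = 1 in -1))) * (((-2 + -1) - (-1 + -1)) + 3)), E=∅, A=∅, R=∅>
step 1: <C=((λy. y) ((λu. (if0 u then u else u)) (let z = 1 in -1))), E=∅, A=∅, R=[mulR]>
step 2: <C=((λu. (if0 u then u else u)) (let z = 1 in -1)), E=∅, A=∅, R=[app :: mulR]>
step 3: <C=(let z = 1 in -1), E=∅, A=∅, R=[app :: app :: mulR]>
step 4: <C=1, E=∅, A=∅, R=[let z :: app :: app :: mulR]>
step 5: <C=-1, E={z↦1}, A=∅, R=[app :: app :: mulR]>
step 6: <C=(λu. (if0 u then u else u)), E=∅, A=[-1], R=[app :: mulR]>
step 7: <C=(if0 u then u else u), E={u↦-1}, A=∅, R=[app :: mulR]>
step 8: <C=u, E={u↦-1}, A=∅, R=[if0 :: app :: mulR]>
step 9: <C=u, E={u↦-1}, A=∅, R=[app :: mulR]>
step 10: <C=(λy. y), E=∅, A=[-1], R=[mulR]>
step 11: <C=y, E={y↦-1}, A=∅, R=[mulR]>
step 12: <C=(((-2 + -1) - (-1 + -1)) + 3), E=∅, A=∅, R=[mulL(-1)]>
step 13: <C=((-2 + -1) - (-1 + -1)), E=∅, A=∅, R=[addR :: mulL(-1)]>
step 14: <C=(-2 + -1), E=∅, A=∅, R=[subR :: addR :: mulL(-1)]>
step 15: <C=-2, E=∅, A=∅, R=[addR :: subR :: addR :: mulL(-1)]>
step 16: <C=-1, E=∅, A=∅, R=[addL(-2) :: subR :: addR :: mulL(-1)]>
step 17: <C=(-1 + -1), E=∅, A=∅, R=[subL(-3) :: addR :: mulL(-1)]>
step 18: <C=-1, E=∅, A=∅, R=[addR :: subL(-3) :: addR :: mulL(-1)]>
step 19: <C=-1, E=∅, A=∅, R=[addL(-1) :: subL(-3) :: addR :: mulL(-1)]>
step 20: <C=3, E=∅, A=∅, R=[addL(-1) :: mulL(-1)]>
→ final value -2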